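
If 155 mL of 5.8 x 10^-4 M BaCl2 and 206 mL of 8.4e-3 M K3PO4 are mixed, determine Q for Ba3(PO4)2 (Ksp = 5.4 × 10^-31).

Q ≈ 3.5 × 10^-16

Total volume = 155 + 206 = 361 mL.
[Ba^2+] = 5.8 × 10^-4 × (155/361) = 2.49 x 10^-4 M
[PO4^3-] = 8.4 x 10^-3 × (206/361) = 4.79 × 10^-3 M
Ba3(PO4)2(s) <=> 3 Ba^2+ + 2 PO4^3-, so Q = [Ba^2+]^3[PO4^3-]^2
Q = (2.49 x 10^-4)^3(4.79 × 10^-3)^2 = 3.5 x 10^-16
Q > Ksp, so Ba3(PO4)2 will precipitate.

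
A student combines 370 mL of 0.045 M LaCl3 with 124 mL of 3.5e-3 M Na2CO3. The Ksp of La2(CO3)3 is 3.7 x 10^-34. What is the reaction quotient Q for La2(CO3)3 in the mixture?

Q = 7.7 x 10^-13

Total volume = 370 + 124 = 494 mL.
[La^3+] = 4.5 x 10^-2 × (370/494) = 3.37 × 10^-2 M
[CO3^2-] = 3.5 × 10^-3 × (124/494) = 8.79 × 10^-4 M
La2(CO3)3(s) <=> 2 La^3+ + 3 CO3^2-, so Q = [La^3+]^2[CO3^2-]^3
Q = (3.37 × 10^-2)^2(8.79 x 10^-4)^3 = 7.7 x 10^-13
Q > Ksp, so La2(CO3)3 will precipitate.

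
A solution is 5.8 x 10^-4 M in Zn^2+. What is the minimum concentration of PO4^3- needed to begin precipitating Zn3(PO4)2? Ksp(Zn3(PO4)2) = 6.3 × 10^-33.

[PO4^3-] = 5.7 × 10^-12 M

Zn3(PO4)2(s) <=> 3 Zn^2+(aq) + 2 PO4^3-(aq)
Ksp = [Zn^2+]^3[PO4^3-]^2
Precipitation begins when Q = Ksp. With [Zn^2+] = 5.8 x 10^-4 M:
6.3 × 10^-33 = (5.8 x 10^-4)^3 × [PO4^3-]^2
[PO4^3-] = (6.3 × 10^-33 / 1.95 × 10^-10)^(1/2) = 5.7 x 10^-12 M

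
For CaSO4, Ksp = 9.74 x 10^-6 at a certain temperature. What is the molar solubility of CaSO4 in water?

s ≈ 3.12 x 10^-3 M

CaSO4(s) ⇌ Ca^2+(aq) + SO4^2-(aq)
Ksp = [Ca^2+][SO4^2-]
Let s = molar solubility. Then [Ca^2+] = s and [SO4^2-] = s.
Ksp = (s)(s) = s^2
s = √(9.74 x 10^-6) = 3.12 × 10^-3 M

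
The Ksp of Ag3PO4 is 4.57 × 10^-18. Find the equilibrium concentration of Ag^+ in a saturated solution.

Ag3PO4(s) ⇌ 3 Ag^+ + PO4^3-
Ksp = [Ag^+]^3[PO4^3-]
If s mol/L of Ag3PO4 dissolves, [Ag^+] = 3s and [PO4^3-] = s.
Ksp = (3s)^3s = 27s^4
s = (4.57 × 10^-18 / 27)^(1/4) = 2.028 × 10^-5 M
[Ag^+] = 3s = 6.08 x 10^-5 M

6.08e-5 M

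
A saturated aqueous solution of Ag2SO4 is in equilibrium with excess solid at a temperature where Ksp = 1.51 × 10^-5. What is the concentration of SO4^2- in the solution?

[SO4^2-] ≈ 1.56 x 10^-2 M

Ag2SO4(s) <=> 2 Ag^+ + SO4^2-
Ksp = [Ag^+]^2[SO4^2-]
For each mole of Ag2SO4 that dissolves: [Ag^+] = 2s, [SO4^2-] = s.
Ksp = (2s)^2s = 4s^3
s = (1.51 × 10^-5 / 4)^(1/3) = 1.557 × 10^-2 M
[SO4^2-] = s = 1.56 × 10^-2 M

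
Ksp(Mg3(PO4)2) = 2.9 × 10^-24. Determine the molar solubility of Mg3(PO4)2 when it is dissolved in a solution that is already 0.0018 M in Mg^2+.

s ≈ 1.1 x 10^-8 M

Mg3(PO4)2(s) <=> 3 Mg^2+(aq) + 2 PO4^3-(aq)
Ksp = [Mg^2+]^3[PO4^3-]^2
Let s be the molar solubility in this solution. [Mg^2+] = 0.0018 + 3s ≈ 0.0018, [PO4^3-] = 2s (since the Mg^2+ already present dominates).
Ksp ≈ (0.0018)^3 × (2s)^2
s = 1.1 × 10^-8 M
Check: 3s = 3.3 x 10^-8 ≪ 0.0018, so the approximation is valid.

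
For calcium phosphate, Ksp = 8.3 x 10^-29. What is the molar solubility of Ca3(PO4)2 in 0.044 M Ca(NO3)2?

Ca3(PO4)2(s) ⇌ 3 Ca^2+ + 2 PO4^3-
Ksp = [Ca^2+]^3[PO4^3-]^2
If s mol/L dissolves here, [Ca^2+] = 0.044 + 3s ≈ 0.044, [PO4^3-] = 2s (common-ion effect: Ca^2+ is already 0.044 M).
Ksp ≈ (0.044)^3 × (2s)^2
s = 4.9 × 10^-13 M
Check: 3s = 1.5 × 10^-12 ≪ 0.044, so the approximation is valid.

s ≈ 4.9 x 10^-13 M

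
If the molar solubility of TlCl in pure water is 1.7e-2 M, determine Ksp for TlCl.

TlCl(s) <=> Tl^+ + Cl^-
Let s = molar solubility. Then [Tl^+] = s and [Cl^-] = s.
Ksp = [Tl^+][Cl^-]
Ksp = s × s = s^2
Ksp = (1.7 x 10^-2)^2 = 2.9 × 10^-4

2.9 × 10^-4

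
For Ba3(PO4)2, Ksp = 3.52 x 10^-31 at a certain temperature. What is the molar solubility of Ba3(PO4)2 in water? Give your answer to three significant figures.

3.18e-7 M

Ba3(PO4)2(s) ⇌ 3 Ba^2+ + 2 PO4^3-
Ksp = [Ba^2+]^3[PO4^3-]^2
Let s = molar solubility. Then [Ba^2+] = 3s and [PO4^3-] = 2s.
Ksp = (3s)^3(2s)^2 = 108s^5
s = (3.52 x 10^-31 / 108)^(1/5) = 3.18 × 10^-7 M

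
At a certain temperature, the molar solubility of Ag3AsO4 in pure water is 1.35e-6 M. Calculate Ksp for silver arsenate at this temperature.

Ksp = 8.97e-23

Ag3AsO4(s) ⇌ 3 Ag^+(aq) + AsO4^3-(aq)
If s mol/L of Ag3AsO4 dissolves, [Ag^+] = 3s and [AsO4^3-] = s.
Ksp = [Ag^+]^3[AsO4^3-]
So Ksp = (3s)^3 × s = 27s^4
Ksp = 27 × (1.35 × 10^-6)^4 = 8.97 × 10^-23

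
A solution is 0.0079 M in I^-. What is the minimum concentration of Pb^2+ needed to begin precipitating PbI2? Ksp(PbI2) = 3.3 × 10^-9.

PbI2(s) ⇌ Pb^2+ + 2 I^-
Ksp = [Pb^2+][I^-]^2
Precipitation begins when Q = Ksp. With [I^-] = 0.0079 M:
3.3 × 10^-9 = (0.0079)^2 × [Pb^2+]
[Pb^2+] = (3.3 × 10^-9 / 6.24 x 10^-5) = 5.3 × 10^-5 M

[Pb^2+] ≈ 5.3e-5 M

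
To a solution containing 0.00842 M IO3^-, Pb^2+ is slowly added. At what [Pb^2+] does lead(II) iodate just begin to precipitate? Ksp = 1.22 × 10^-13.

[Pb^2+] ≈ 1.72e-9 M

Pb(IO3)2(s) <=> Pb^2+(aq) + 2 IO3^-(aq)
Ksp = [Pb^2+][IO3^-]^2
Precipitation begins when Q = Ksp. With [IO3^-] = 0.00842 M:
1.22 × 10^-13 = (0.00842)^2 × [Pb^2+]
[Pb^2+] = (1.22 × 10^-13 / 7.090 × 10^-5) = 1.72 x 10^-9 M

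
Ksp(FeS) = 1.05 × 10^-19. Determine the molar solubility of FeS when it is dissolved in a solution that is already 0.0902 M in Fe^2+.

FeS(s) ⇌ Fe^2+(aq) + S^2-(aq)
Ksp = [Fe^2+][S^2-]
Let s be the molar solubility in this solution. [Fe^2+] = 0.0902 + s ≈ 0.0902, [S^2-] = s (Ksp is small, so little additional dissolves).
Ksp ≈ 0.0902 × s
s = 1.16 x 10^-18 M
Check: s = 1.2 × 10^-18 ≪ 0.0902, so the approximation is valid.

s ≈ 1.16 × 10^-18 M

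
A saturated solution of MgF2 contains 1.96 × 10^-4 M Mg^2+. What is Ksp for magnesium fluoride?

MgF2(s) <=> Mg^2+ + 2 F^-
Stoichiometry gives [F^-] = (2/1)[Mg^2+] = 3.920 × 10^-4 M.
Ksp = [Mg^2+][F^-]^2
Ksp = 1.96 × 10^-4 × (3.920 x 10^-4)^2 = 3.01 x 10^-11

Ksp = 3.01 × 10^-11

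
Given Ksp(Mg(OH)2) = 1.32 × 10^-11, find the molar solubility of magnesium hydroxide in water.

Mg(OH)2(s) ⇌ Mg^2+ + 2 OH^-
Ksp = [Mg^2+][OH^-]^2
Let s = molar solubility. Then [Mg^2+] = s and [OH^-] = 2s.
Substituting: Ksp = s(2s)^2 = 4s^3
s = (1.32 × 10^-11 / 4)^(1/3) = 1.49 x 10^-4 M

1.49 × 10^-4 M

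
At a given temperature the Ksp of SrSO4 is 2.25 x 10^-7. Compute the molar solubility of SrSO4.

s = 4.74e-4 M

SrSO4(s) <=> Sr^2+(aq) + SO4^2-(aq)
Ksp = [Sr^2+][SO4^2-]
For each mole of SrSO4 that dissolves: [Sr^2+] = s, [SO4^2-] = s.
Ksp = s^2
s = (2.25 x 10^-7)^(1/2) = 4.74 x 10^-4 M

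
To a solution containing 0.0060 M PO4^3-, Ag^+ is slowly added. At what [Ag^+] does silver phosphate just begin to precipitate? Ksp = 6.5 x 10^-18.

Ag3PO4(s) ⇌ 3 Ag^+(aq) + PO4^3-(aq)
Ksp = [Ag^+]^3[PO4^3-]
Precipitation begins when Q = Ksp. With [PO4^3-] = 0.0060 M:
6.5 x 10^-18 = (0.0060) × [Ag^+]^3
[Ag^+] = (6.5 x 10^-18 / 6.0 x 10^-3)^(1/3) = 1.0 x 10^-5 M

[Ag^+] = 1.0e-5 M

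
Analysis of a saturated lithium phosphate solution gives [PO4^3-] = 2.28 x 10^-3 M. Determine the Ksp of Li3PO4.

7.30e-10

Li3PO4(s) ⇌ 3 Li^+ + PO4^3-
Stoichiometry gives [Li^+] = (3/1)[PO4^3-] = 6.840 × 10^-3 M.
Ksp = [Li^+]^3[PO4^3-]
Ksp = (6.840 x 10^-3)^3 × 2.28 × 10^-3 = 7.30 × 10^-10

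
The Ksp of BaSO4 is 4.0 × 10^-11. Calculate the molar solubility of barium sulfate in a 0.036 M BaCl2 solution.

1.1 x 10^-9 M

BaSO4(s) <=> Ba^2+(aq) + SO4^2-(aq)
Ksp = [Ba^2+][SO4^2-]
Let s = moles of BaSO4 that dissolve per litre. [Ba^2+] = 0.036 + s ≈ 0.036, [SO4^2-] = s (since Ba^2+ from BaCl2 dominates).
Ksp ≈ 0.036 × s
s = 1.1 × 10^-9 M
Check: s = 1.1 × 10^-9 ≪ 0.036, so the approximation is valid.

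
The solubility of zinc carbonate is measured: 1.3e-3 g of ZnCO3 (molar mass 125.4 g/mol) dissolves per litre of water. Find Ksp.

1.1 x 10^-10

Molar solubility s = (1.3 x 10^-3 g/L) / (125.4 g/mol) = 1.04 × 10^-5 M.
ZnCO3(s) <=> Zn^2+(aq) + CO3^2-(aq)
If s mol/L of ZnCO3 dissolves, [Zn^2+] = s and [CO3^2-] = s.
Ksp = [Zn^2+][CO3^2-]
Ksp = s × s = s^2
Ksp = (1.04 × 10^-5)^2 = 1.1 × 10^-10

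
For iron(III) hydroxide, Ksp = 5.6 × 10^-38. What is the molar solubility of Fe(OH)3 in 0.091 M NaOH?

Fe(OH)3(s) ⇌ Fe^3+ + 3 OH^-
Ksp = [Fe^3+][OH^-]^3
If s mol/L dissolves here, [Fe^3+] = s, [OH^-] = 0.091 + 3s ≈ 0.091 (Ksp is small, so little additional dissolves).
Ksp ≈ s × (0.091)^3
s = 7.4 x 10^-35 M
Check: 3s = 2.2 × 10^-34 ≪ 0.091, so the approximation is valid.

s ≈ 7.4 × 10^-35 M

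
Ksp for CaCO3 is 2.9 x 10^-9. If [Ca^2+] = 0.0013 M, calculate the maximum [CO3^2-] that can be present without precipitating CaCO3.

CaCO3(s) ⇌ Ca^2+(aq) + CO3^2-(aq)
Ksp = [Ca^2+][CO3^2-]
Precipitation begins when Q = Ksp. With [Ca^2+] = 0.0013 M:
2.9 x 10^-9 = (0.0013) × [CO3^2-]
[CO3^2-] = (2.9 x 10^-9 / 1.3 × 10^-3) = 2.2 × 10^-6 M

2.2e-6 M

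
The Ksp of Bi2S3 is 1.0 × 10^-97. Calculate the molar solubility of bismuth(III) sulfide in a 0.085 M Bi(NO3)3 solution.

8.0 × 10^-33 M

Bi2S3(s) <=> 2 Bi^3+ + 3 S^2-
Ksp = [Bi^3+]^2[S^2-]^3
If s mol/L dissolves here, [Bi^3+] = 0.085 + 2s ≈ 0.085, [S^2-] = 3s (common-ion effect: Bi^3+ is already 0.085 M).
Ksp ≈ (0.085)^2 × (3s)^3
s = 8.0 × 10^-33 M
Check: 2s = 1.6 × 10^-32 ≪ 0.085, so the approximation is valid.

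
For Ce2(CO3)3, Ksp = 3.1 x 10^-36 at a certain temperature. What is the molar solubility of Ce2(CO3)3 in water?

s = 3.1 × 10^-8 M

Ce2(CO3)3(s) <=> 2 Ce^3+(aq) + 3 CO3^2-(aq)
Ksp = [Ce^3+]^2[CO3^2-]^3
If s mol/L of Ce2(CO3)3 dissolves, [Ce^3+] = 2s and [CO3^2-] = 3s.
Ksp = (2s)^2(3s)^3 = 108s^5
Solving, s = (3.1 x 10^-36/108)^(1/5) = 3.1 × 10^-8 M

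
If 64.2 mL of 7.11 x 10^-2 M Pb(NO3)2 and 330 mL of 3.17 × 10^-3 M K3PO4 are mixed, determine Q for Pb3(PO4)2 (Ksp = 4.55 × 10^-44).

Q ≈ 1.09 × 10^-11

Total volume = 64.2 + 330 = 394.2 mL.
[Pb^2+] = 7.11 × 10^-2 × (64.2/394.2) = 1.158 × 10^-2 M
[PO4^3-] = 3.17 x 10^-3 × (330/394.2) = 2.654 x 10^-3 M
Pb3(PO4)2(s) ⇌ 3 Pb^2+(aq) + 2 PO4^3-(aq), so Q = [Pb^2+]^3[PO4^3-]^2
Q = (1.158 × 10^-2)^3(2.654 × 10^-3)^2 = 1.09 x 10^-11
Q > Ksp, so Pb3(PO4)2 will precipitate.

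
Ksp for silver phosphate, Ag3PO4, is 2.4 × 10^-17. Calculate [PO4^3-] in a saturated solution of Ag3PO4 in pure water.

Ag3PO4(s) ⇌ 3 Ag^+ + PO4^3-
Ksp = [Ag^+]^3[PO4^3-]
For each mole of Ag3PO4 that dissolves: [Ag^+] = 3s, [PO4^3-] = s.
Substituting: Ksp = (3s)^3s = 27s^4
s = (2.4 × 10^-17 / 27)^(1/4) = 3.07 x 10^-5 M
[PO4^3-] = s = 3.1 × 10^-5 M

[PO4^3-] = 3.1e-5 M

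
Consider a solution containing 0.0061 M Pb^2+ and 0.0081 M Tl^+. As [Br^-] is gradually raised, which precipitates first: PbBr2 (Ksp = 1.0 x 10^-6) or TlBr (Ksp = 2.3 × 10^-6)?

Precipitation of each salt starts when its ion product equals its Ksp.
For PbBr2: 1.0 x 10^-6 = 0.0061 × [Br^-]^2  ⇒  [Br^-] = 1.3 × 10^-2 M.
For TlBr: 2.3 × 10^-6 = 0.0081 × [Br^-]  ⇒  [Br^-] = 2.8 × 10^-4 M.
The salt with the lower threshold [Br^-] precipitates first: TlBr.

TlBr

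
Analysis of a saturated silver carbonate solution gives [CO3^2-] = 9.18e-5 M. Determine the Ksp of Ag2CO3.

3.09 × 10^-12

Ag2CO3(s) ⇌ 2 Ag^+(aq) + CO3^2-(aq)
Stoichiometry gives [Ag^+] = (2/1)[CO3^2-] = 1.836 x 10^-4 M.
Ksp = [Ag^+]^2[CO3^2-]
Ksp = (1.836 × 10^-4)^2 × 9.18 × 10^-5 = 3.09 × 10^-12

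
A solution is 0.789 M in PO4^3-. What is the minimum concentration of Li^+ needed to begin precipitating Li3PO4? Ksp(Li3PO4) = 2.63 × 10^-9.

1.49 × 10^-3 M

Li3PO4(s) ⇌ 3 Li^+(aq) + PO4^3-(aq)
Ksp = [Li^+]^3[PO4^3-]
Precipitation begins when Q = Ksp. With [PO4^3-] = 0.789 M:
2.63 × 10^-9 = (0.789) × [Li^+]^3
[Li^+] = (2.63 × 10^-9 / 7.89 x 10^-1)^(1/3) = 1.49 x 10^-3 M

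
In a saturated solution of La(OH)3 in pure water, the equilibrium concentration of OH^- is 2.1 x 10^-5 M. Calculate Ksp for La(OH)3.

La(OH)3(s) <=> La^3+(aq) + 3 OH^-(aq)
Stoichiometry gives [La^3+] = (1/3)[OH^-] = 7.00 x 10^-6 M.
Ksp = [La^3+][OH^-]^3
Ksp = 7.00 × 10^-6 × (2.1 × 10^-5)^3 = 6.5 × 10^-20

Ksp = 6.5e-20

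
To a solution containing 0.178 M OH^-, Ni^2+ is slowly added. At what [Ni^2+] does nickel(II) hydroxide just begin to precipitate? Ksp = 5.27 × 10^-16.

1.66 x 10^-14 M

Ni(OH)2(s) <=> Ni^2+ + 2 OH^-
Ksp = [Ni^2+][OH^-]^2
Precipitation begins when Q = Ksp. With [OH^-] = 0.178 M:
5.27 × 10^-16 = (0.178)^2 × [Ni^2+]
[Ni^2+] = (5.27 × 10^-16 / 3.168 × 10^-2) = 1.66 × 10^-14 M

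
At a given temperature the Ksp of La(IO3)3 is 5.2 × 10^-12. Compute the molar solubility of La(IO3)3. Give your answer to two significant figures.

s = 6.6 × 10^-4 M

La(IO3)3(s) ⇌ La^3+(aq) + 3 IO3^-(aq)
Ksp = [La^3+][IO3^-]^3
Let s = molar solubility. Then [La^3+] = s and [IO3^-] = 3s.
Ksp = s(3s)^3 = 27s^4
s^4 = 5.2 × 10^-12 / 27, so s = 6.6 × 10^-4 M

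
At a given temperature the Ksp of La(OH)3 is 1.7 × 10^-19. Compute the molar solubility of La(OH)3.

s = 8.9e-6 M

La(OH)3(s) <=> La^3+(aq) + 3 OH^-(aq)
Ksp = [La^3+][OH^-]^3
If s mol/L of La(OH)3 dissolves, [La^3+] = s and [OH^-] = 3s.
Substituting: Ksp = s(3s)^3 = 27s^4
s^4 = 1.7 × 10^-19 / 27, so s = 8.9 × 10^-6 M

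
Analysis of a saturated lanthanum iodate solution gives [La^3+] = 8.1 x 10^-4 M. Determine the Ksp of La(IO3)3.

Ksp ≈ 1.2 × 10^-11

La(IO3)3(s) <=> La^3+ + 3 IO3^-
Stoichiometry gives [IO3^-] = (3/1)[La^3+] = 2.43 × 10^-3 M.
Ksp = [La^3+][IO3^-]^3
Ksp = 8.1 x 10^-4 × (2.43 × 10^-3)^3 = 1.2 × 10^-11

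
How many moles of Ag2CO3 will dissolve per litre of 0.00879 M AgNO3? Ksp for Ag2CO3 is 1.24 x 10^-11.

s = 1.60 × 10^-7 M

Ag2CO3(s) <=> 2 Ag^+(aq) + CO3^2-(aq)
Ksp = [Ag^+]^2[CO3^2-]
Let s = moles of Ag2CO3 that dissolve per litre. [Ag^+] = 0.00879 + 2s ≈ 0.00879, [CO3^2-] = s (since Ag^+ from AgNO3 dominates).
Ksp ≈ (0.00879)^2 × s
s = 1.60 × 10^-7 M
Check: 2s = 3.2 x 10^-7 ≪ 0.00879, so the approximation is valid.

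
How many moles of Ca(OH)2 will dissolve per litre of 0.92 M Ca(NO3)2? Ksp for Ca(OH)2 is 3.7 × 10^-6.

s ≈ 1.0 x 10^-3 M

Ca(OH)2(s) <=> Ca^2+ + 2 OH^-
Ksp = [Ca^2+][OH^-]^2
If s mol/L dissolves here, [Ca^2+] = 0.92 + s ≈ 0.92, [OH^-] = 2s (common-ion effect: Ca^2+ is already 0.92 M).
Ksp ≈ 0.92 × (2s)^2
s = 1.0 × 10^-3 M
Check: s = 1.0 x 10^-3 ≪ 0.92, so the approximation is valid.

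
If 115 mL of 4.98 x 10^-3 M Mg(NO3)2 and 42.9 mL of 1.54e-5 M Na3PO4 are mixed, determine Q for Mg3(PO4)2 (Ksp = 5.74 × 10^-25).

Q = 8.35e-19

Total volume = 115 + 42.9 = 157.9 mL.
[Mg^2+] = 4.98 x 10^-3 × (115/157.9) = 3.627 × 10^-3 M
[PO4^3-] = 1.54 × 10^-5 × (42.9/157.9) = 4.184 × 10^-6 M
Mg3(PO4)2(s) ⇌ 3 Mg^2+ + 2 PO4^3-, so Q = [Mg^2+]^3[PO4^3-]^2
Q = (3.627 × 10^-3)^3(4.184 x 10^-6)^2 = 8.35 x 10^-19
Q > Ksp, so Mg3(PO4)2 will precipitate.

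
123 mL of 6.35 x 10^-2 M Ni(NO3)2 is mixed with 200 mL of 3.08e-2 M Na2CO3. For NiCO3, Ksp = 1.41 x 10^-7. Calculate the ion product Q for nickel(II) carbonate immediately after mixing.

Total volume = 123 + 200 = 323 mL.
[Ni^2+] = 6.35 × 10^-2 × (123/323) = 2.418 × 10^-2 M
[CO3^2-] = 3.08 × 10^-2 × (200/323) = 1.907 x 10^-2 M
NiCO3(s) ⇌ Ni^2+ + CO3^2-, so Q = [Ni^2+][CO3^2-]
Q = (2.418 × 10^-2)(1.907 x 10^-2) = 4.61 × 10^-4
Q > Ksp, so NiCO3 will precipitate.

Q = 4.61e-4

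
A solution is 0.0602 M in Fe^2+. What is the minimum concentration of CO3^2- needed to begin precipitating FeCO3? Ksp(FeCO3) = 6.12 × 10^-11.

[CO3^2-] = 1.02 x 10^-9 M

FeCO3(s) <=> Fe^2+(aq) + CO3^2-(aq)
Ksp = [Fe^2+][CO3^2-]
Precipitation begins when Q = Ksp. With [Fe^2+] = 0.0602 M:
6.12 × 10^-11 = (0.0602) × [CO3^2-]
[CO3^2-] = (6.12 × 10^-11 / 6.02 × 10^-2) = 1.02 × 10^-9 M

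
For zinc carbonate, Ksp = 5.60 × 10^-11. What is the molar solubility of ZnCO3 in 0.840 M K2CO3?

ZnCO3(s) <=> Zn^2+(aq) + CO3^2-(aq)
Ksp = [Zn^2+][CO3^2-]
Let s = moles of ZnCO3 that dissolve per litre. [Zn^2+] = s, [CO3^2-] = 0.840 + s ≈ 0.840 (since CO3^2- from K2CO3 dominates).
Ksp ≈ s × 0.840
s = 6.67 x 10^-11 M
Check: s = 6.7 × 10^-11 ≪ 0.840, so the approximation is valid.

6.67 x 10^-11 M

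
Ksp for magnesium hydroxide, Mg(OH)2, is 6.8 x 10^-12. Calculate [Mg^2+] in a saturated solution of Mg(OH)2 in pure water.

1.2 × 10^-4 M

Mg(OH)2(s) ⇌ Mg^2+ + 2 OH^-
Ksp = [Mg^2+][OH^-]^2
With molar solubility s: [Mg^2+] = s, [OH^-] = 2s.
So Ksp = s × (2s)^2 = 4s^3
Solving, s = (6.8 x 10^-12/4)^(1/3) = 1.19 x 10^-4 M
[Mg^2+] = s = 1.2 x 10^-4 M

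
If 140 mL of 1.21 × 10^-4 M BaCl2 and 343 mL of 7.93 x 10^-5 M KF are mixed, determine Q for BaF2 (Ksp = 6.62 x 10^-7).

Total volume = 140 + 343 = 483 mL.
[Ba^2+] = 1.21 × 10^-4 × (140/483) = 3.507 × 10^-5 M
[F^-] = 7.93 × 10^-5 × (343/483) = 5.631 × 10^-5 M
BaF2(s) ⇌ Ba^2+(aq) + 2 F^-(aq), so Q = [Ba^2+][F^-]^2
Q = (3.507 × 10^-5)(5.631 x 10^-5)^2 = 1.11 × 10^-13
Q < Ksp, so no precipitate of BaF2 forms.

Q = 1.11 × 10^-13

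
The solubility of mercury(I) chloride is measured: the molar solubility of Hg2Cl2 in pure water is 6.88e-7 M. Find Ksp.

Ksp ≈ 1.30 × 10^-18

Hg2Cl2(s) ⇌ Hg2^2+(aq) + 2 Cl^-(aq)
Let s = molar solubility. Then [Hg2^2+] = s and [Cl^-] = 2s.
Ksp = [Hg2^2+][Cl^-]^2
Ksp = s(2s)^2 = 4s^3
Ksp = 4 × (6.88 × 10^-7)^3 = 1.30 × 10^-18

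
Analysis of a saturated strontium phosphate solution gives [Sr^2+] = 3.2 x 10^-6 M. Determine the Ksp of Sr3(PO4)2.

Sr3(PO4)2(s) ⇌ 3 Sr^2+ + 2 PO4^3-
Stoichiometry gives [PO4^3-] = (2/3)[Sr^2+] = 2.13 × 10^-6 M.
Ksp = [Sr^2+]^3[PO4^3-]^2
Ksp = (3.2 × 10^-6)^3 × (2.13 x 10^-6)^2 = 1.5 × 10^-28

Ksp = 1.5 × 10^-28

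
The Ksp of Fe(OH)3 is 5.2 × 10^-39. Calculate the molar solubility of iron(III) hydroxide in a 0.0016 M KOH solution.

s = 1.3 × 10^-30 M

Fe(OH)3(s) ⇌ Fe^3+ + 3 OH^-
Ksp = [Fe^3+][OH^-]^3
Let s be the molar solubility in this solution. [Fe^3+] = s, [OH^-] = 0.0016 + 3s ≈ 0.0016 (common-ion effect: OH^- is already 0.0016 M).
Ksp ≈ s × (0.0016)^3
s = 1.3 x 10^-30 M
Check: 3s = 3.8 × 10^-30 ≪ 0.0016, so the approximation is valid.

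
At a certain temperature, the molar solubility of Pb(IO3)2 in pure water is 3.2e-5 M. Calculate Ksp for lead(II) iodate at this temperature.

Pb(IO3)2(s) ⇌ Pb^2+ + 2 IO3^-
If s mol/L of Pb(IO3)2 dissolves, [Pb^2+] = s and [IO3^-] = 2s.
Ksp = [Pb^2+][IO3^-]^2
Substituting: Ksp = s(2s)^2 = 4s^3
With s = 3.2 × 10^-5: Ksp = 1.3 × 10^-13

Ksp = 1.3 x 10^-13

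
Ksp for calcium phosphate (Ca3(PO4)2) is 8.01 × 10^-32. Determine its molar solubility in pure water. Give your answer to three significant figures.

Ca3(PO4)2(s) ⇌ 3 Ca^2+ + 2 PO4^3-
Ksp = [Ca^2+]^3[PO4^3-]^2
If s mol/L of Ca3(PO4)2 dissolves, [Ca^2+] = 3s and [PO4^3-] = 2s.
Ksp = (3s)^3(2s)^2 = 108s^5
Solving, s = (8.01 × 10^-32/108)^(1/5) = 2.37 × 10^-7 M

s = 2.37 x 10^-7 M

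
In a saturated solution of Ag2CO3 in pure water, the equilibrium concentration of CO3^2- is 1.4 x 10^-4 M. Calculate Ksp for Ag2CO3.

Ksp ≈ 1.1 × 10^-11

Ag2CO3(s) <=> 2 Ag^+(aq) + CO3^2-(aq)
Stoichiometry gives [Ag^+] = (2/1)[CO3^2-] = 2.80 × 10^-4 M.
Ksp = [Ag^+]^2[CO3^2-]
Ksp = (2.80 x 10^-4)^2 × 1.4 × 10^-4 = 1.1 x 10^-11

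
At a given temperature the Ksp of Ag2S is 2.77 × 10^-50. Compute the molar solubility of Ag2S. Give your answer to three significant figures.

Ag2S(s) <=> 2 Ag^+ + S^2-
Ksp = [Ag^+]^2[S^2-]
Let s = molar solubility. Then [Ag^+] = 2s and [S^2-] = s.
So Ksp = (2s)^2 × s = 4s^3
s^3 = 2.77 × 10^-50 / 4, so s = 1.91 × 10^-17 M

s ≈ 1.91 x 10^-17 M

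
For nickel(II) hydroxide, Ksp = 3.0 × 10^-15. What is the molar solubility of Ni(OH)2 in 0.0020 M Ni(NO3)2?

Ni(OH)2(s) ⇌ Ni^2+ + 2 OH^-
Ksp = [Ni^2+][OH^-]^2
Let s be the molar solubility in this solution. [Ni^2+] = 0.0020 + s ≈ 0.0020, [OH^-] = 2s (since Ni^2+ from Ni(NO3)2 dominates).
Ksp ≈ 0.0020 × (2s)^2
s = 6.1 × 10^-7 M
Check: s = 6.1 × 10^-7 ≪ 0.0020, so the approximation is valid.

s = 6.1 × 10^-7 M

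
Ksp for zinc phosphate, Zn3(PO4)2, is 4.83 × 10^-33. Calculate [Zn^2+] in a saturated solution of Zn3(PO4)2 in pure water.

Zn3(PO4)2(s) <=> 3 Zn^2+(aq) + 2 PO4^3-(aq)
Ksp = [Zn^2+]^3[PO4^3-]^2
With molar solubility s: [Zn^2+] = 3s, [PO4^3-] = 2s.
So Ksp = (3s)^3 × (2s)^2 = 108s^5
s = (4.83 × 10^-33 / 108)^(1/5) = 1.349 × 10^-7 M
[Zn^2+] = 3s = 4.05 x 10^-7 M

[Zn^2+] ≈ 4.05 x 10^-7 M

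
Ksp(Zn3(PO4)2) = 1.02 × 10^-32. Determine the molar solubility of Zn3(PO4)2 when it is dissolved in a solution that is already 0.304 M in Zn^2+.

Zn3(PO4)2(s) <=> 3 Zn^2+ + 2 PO4^3-
Ksp = [Zn^2+]^3[PO4^3-]^2
If s mol/L dissolves here, [Zn^2+] = 0.304 + 3s ≈ 0.304, [PO4^3-] = 2s (common-ion effect: Zn^2+ is already 0.304 M).
Ksp ≈ (0.304)^3 × (2s)^2
s = 3.01 x 10^-16 M
Check: 3s = 9.0 x 10^-16 ≪ 0.304, so the approximation is valid.

s ≈ 3.01 × 10^-16 M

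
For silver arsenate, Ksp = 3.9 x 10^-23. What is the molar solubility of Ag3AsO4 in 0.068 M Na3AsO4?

Ag3AsO4(s) <=> 3 Ag^+(aq) + AsO4^3-(aq)
Ksp = [Ag^+]^3[AsO4^3-]
Let s be the molar solubility in this solution. [Ag^+] = 3s, [AsO4^3-] = 0.068 + s ≈ 0.068 (common-ion effect: AsO4^3- is already 0.068 M).
Ksp ≈ (3s)^3 × 0.068
s = 2.8 x 10^-8 M
Check: s = 2.8 × 10^-8 ≪ 0.068, so the approximation is valid.

s = 2.8 x 10^-8 M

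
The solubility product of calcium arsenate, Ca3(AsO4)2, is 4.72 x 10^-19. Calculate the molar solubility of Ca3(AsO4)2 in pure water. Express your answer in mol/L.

Ca3(AsO4)2(s) ⇌ 3 Ca^2+(aq) + 2 AsO4^3-(aq)
Ksp = [Ca^2+]^3[AsO4^3-]^2
If s mol/L of Ca3(AsO4)2 dissolves, [Ca^2+] = 3s and [AsO4^3-] = 2s.
Substituting: Ksp = (3s)^3(2s)^2 = 108s^5
Solving, s = (4.72 x 10^-19/108)^(1/5) = 8.47 × 10^-5 M

s = 8.47 x 10^-5 M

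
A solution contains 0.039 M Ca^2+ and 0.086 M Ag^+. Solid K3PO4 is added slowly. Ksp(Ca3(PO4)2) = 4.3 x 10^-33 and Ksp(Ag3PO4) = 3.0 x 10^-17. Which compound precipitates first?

Each salt begins to precipitate when Q = Ksp, i.e. when [PO4^3-] reaches its threshold.
For Ca3(PO4)2: 4.3 x 10^-33 = (0.039)^3 × [PO4^3-]^2  ⇒  [PO4^3-] = 8.5 x 10^-15 M.
For Ag3PO4: 3.0 x 10^-17 = (0.086)^3 × [PO4^3-]  ⇒  [PO4^3-] = 4.7 × 10^-14 M.
The salt with the lower threshold [PO4^3-] precipitates first: Ca3(PO4)2.

Ca3(PO4)2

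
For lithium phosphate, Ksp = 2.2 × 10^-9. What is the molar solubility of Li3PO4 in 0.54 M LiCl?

Li3PO4(s) ⇌ 3 Li^+ + PO4^3-
Ksp = [Li^+]^3[PO4^3-]
If s mol/L dissolves here, [Li^+] = 0.54 + 3s ≈ 0.54, [PO4^3-] = s (since Li^+ from LiCl dominates).
Ksp ≈ (0.54)^3 × s
s = 1.4 × 10^-8 M
Check: 3s = 4.2 × 10^-8 ≪ 0.54, so the approximation is valid.

s = 1.4 × 10^-8 M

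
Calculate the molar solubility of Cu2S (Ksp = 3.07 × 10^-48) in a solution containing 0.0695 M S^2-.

Cu2S(s) ⇌ 2 Cu^+(aq) + S^2-(aq)
Ksp = [Cu^+]^2[S^2-]
Let s = moles of Cu2S that dissolve per litre. [Cu^+] = 2s, [S^2-] = 0.0695 + s ≈ 0.0695 (common-ion effect: S^2- is already 0.0695 M).
Ksp ≈ (2s)^2 × 0.0695
s = 3.32 × 10^-24 M
Check: s = 3.3 × 10^-24 ≪ 0.0695, so the approximation is valid.

s = 3.32e-24 M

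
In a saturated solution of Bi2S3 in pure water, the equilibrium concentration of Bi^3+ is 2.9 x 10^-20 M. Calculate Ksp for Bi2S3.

Bi2S3(s) ⇌ 2 Bi^3+(aq) + 3 S^2-(aq)
Stoichiometry gives [S^2-] = (3/2)[Bi^3+] = 4.35 × 10^-20 M.
Ksp = [Bi^3+]^2[S^2-]^3
Ksp = (2.9 x 10^-20)^2 × (4.35 x 10^-20)^3 = 6.9 × 10^-98

Ksp ≈ 6.9 × 10^-98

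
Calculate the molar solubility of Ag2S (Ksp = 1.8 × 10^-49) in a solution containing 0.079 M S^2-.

Ag2S(s) <=> 2 Ag^+(aq) + S^2-(aq)
Ksp = [Ag^+]^2[S^2-]
If s mol/L dissolves here, [Ag^+] = 2s, [S^2-] = 0.079 + s ≈ 0.079 (Ksp is small, so little additional dissolves).
Ksp ≈ (2s)^2 × 0.079
s = 7.5 × 10^-25 M
Check: s = 7.5 × 10^-25 ≪ 0.079, so the approximation is valid.

7.5 × 10^-25 M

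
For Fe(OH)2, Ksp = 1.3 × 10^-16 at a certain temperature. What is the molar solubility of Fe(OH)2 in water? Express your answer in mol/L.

s = 3.2 × 10^-6 M

Fe(OH)2(s) ⇌ Fe^2+(aq) + 2 OH^-(aq)
Ksp = [Fe^2+][OH^-]^2
With molar solubility s: [Fe^2+] = s, [OH^-] = 2s.
So Ksp = s × (2s)^2 = 4s^3
s = (1.3 × 10^-16 / 4)^(1/3) = 3.2 × 10^-6 M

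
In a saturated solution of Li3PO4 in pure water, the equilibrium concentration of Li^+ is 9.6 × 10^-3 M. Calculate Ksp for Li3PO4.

2.8 × 10^-9

Li3PO4(s) ⇌ 3 Li^+ + PO4^3-
Stoichiometry gives [PO4^3-] = (1/3)[Li^+] = 3.20 x 10^-3 M.
Ksp = [Li^+]^3[PO4^3-]
Ksp = (9.6 x 10^-3)^3 × 3.20 x 10^-3 = 2.8 × 10^-9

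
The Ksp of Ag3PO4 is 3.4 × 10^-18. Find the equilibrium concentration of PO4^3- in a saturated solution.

1.9e-5 M

Ag3PO4(s) ⇌ 3 Ag^+ + PO4^3-
Ksp = [Ag^+]^3[PO4^3-]
With molar solubility s: [Ag^+] = 3s, [PO4^3-] = s.
Substituting: Ksp = (3s)^3s = 27s^4
s^4 = 3.4 × 10^-18 / 27, so s = 1.88 x 10^-5 M
[PO4^3-] = s = 1.9 × 10^-5 M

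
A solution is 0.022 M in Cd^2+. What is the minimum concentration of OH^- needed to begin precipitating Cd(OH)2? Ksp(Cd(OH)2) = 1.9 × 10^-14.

[OH^-] = 9.3 × 10^-7 M

Cd(OH)2(s) ⇌ Cd^2+ + 2 OH^-
Ksp = [Cd^2+][OH^-]^2
Precipitation begins when Q = Ksp. With [Cd^2+] = 0.022 M:
1.9 × 10^-14 = (0.022) × [OH^-]^2
[OH^-] = (1.9 × 10^-14 / 2.2 × 10^-2)^(1/2) = 9.3 x 10^-7 M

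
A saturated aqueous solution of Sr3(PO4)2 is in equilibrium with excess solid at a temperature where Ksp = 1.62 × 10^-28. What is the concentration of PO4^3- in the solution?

Sr3(PO4)2(s) ⇌ 3 Sr^2+(aq) + 2 PO4^3-(aq)
Ksp = [Sr^2+]^3[PO4^3-]^2
If s mol/L of Sr3(PO4)2 dissolves, [Sr^2+] = 3s and [PO4^3-] = 2s.
So Ksp = (3s)^3 × (2s)^2 = 108s^5
s = (1.62 × 10^-28 / 108)^(1/5) = 1.084 x 10^-6 M
[PO4^3-] = 2s = 2.17 x 10^-6 M

[PO4^3-] = 2.17e-6 M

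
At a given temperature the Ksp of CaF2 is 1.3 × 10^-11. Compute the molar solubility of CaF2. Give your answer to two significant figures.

CaF2(s) <=> Ca^2+(aq) + 2 F^-(aq)
Ksp = [Ca^2+][F^-]^2
With molar solubility s: [Ca^2+] = s, [F^-] = 2s.
Substituting: Ksp = s(2s)^2 = 4s^3
s^3 = 1.3 × 10^-11 / 4, so s = 1.5 x 10^-4 M

s = 1.5e-4 M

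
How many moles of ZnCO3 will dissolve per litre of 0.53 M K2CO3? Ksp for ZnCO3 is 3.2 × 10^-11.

6.0 x 10^-11 M

ZnCO3(s) ⇌ Zn^2+(aq) + CO3^2-(aq)
Ksp = [Zn^2+][CO3^2-]
Let s = moles of ZnCO3 that dissolve per litre. [Zn^2+] = s, [CO3^2-] = 0.53 + s ≈ 0.53 (common-ion effect: CO3^2- is already 0.53 M).
Ksp ≈ s × 0.53
s = 6.0 × 10^-11 M
Check: s = 6.0 x 10^-11 ≪ 0.53, so the approximation is valid.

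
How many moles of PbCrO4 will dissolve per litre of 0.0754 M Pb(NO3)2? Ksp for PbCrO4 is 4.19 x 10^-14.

PbCrO4(s) ⇌ Pb^2+ + CrO4^2-
Ksp = [Pb^2+][CrO4^2-]
Let s be the molar solubility in this solution. [Pb^2+] = 0.0754 + s ≈ 0.0754, [CrO4^2-] = s (Ksp is small, so little additional dissolves).
Ksp ≈ 0.0754 × s
s = 5.56 × 10^-13 M
Check: s = 5.6 × 10^-13 ≪ 0.0754, so the approximation is valid.

5.56 × 10^-13 M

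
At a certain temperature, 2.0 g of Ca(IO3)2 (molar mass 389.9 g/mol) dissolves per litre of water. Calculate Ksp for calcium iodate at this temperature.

Molar solubility s = (2.0 g/L) / (389.9 g/mol) = 5.13 x 10^-3 M.
Ca(IO3)2(s) ⇌ Ca^2+(aq) + 2 IO3^-(aq)
For each mole of Ca(IO3)2 that dissolves: [Ca^2+] = s, [IO3^-] = 2s.
Ksp = [Ca^2+][IO3^-]^2
Substituting: Ksp = s(2s)^2 = 4s^3
Ksp = 4 × (5.13 × 10^-3)^3 = 5.4 x 10^-7

Ksp ≈ 5.4e-7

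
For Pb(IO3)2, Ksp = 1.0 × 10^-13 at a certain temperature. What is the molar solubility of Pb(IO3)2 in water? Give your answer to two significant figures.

2.9e-5 M

Pb(IO3)2(s) ⇌ Pb^2+(aq) + 2 IO3^-(aq)
Ksp = [Pb^2+][IO3^-]^2
Let s = molar solubility. Then [Pb^2+] = s and [IO3^-] = 2s.
Substituting: Ksp = s(2s)^2 = 4s^3
s = (1.0 × 10^-13 / 4)^(1/3) = 2.9 x 10^-5 M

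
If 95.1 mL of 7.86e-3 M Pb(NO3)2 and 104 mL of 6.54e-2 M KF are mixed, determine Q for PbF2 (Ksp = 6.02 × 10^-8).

Total volume = 95.1 + 104 = 199.1 mL.
[Pb^2+] = 7.86 × 10^-3 × (95.1/199.1) = 3.754 × 10^-3 M
[F^-] = 6.54 × 10^-2 × (104/199.1) = 3.416 × 10^-2 M
PbF2(s) <=> Pb^2+(aq) + 2 F^-(aq), so Q = [Pb^2+][F^-]^2
Q = (3.754 × 10^-3)(3.416 × 10^-2)^2 = 4.38 x 10^-6
Q > Ksp, so PbF2 will precipitate.

Q = 4.38e-6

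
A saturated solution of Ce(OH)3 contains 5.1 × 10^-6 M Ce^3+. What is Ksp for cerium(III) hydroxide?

Ce(OH)3(s) <=> Ce^3+(aq) + 3 OH^-(aq)
Stoichiometry gives [OH^-] = (3/1)[Ce^3+] = 1.53 x 10^-5 M.
Ksp = [Ce^3+][OH^-]^3
Ksp = 5.1 × 10^-6 × (1.53 x 10^-5)^3 = 1.8 × 10^-20

Ksp ≈ 1.8e-20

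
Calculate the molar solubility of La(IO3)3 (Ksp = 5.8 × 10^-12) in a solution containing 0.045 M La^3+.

La(IO3)3(s) ⇌ La^3+(aq) + 3 IO3^-(aq)
Ksp = [La^3+][IO3^-]^3
Let s be the molar solubility in this solution. [La^3+] = 0.045 + s ≈ 0.045, [IO3^-] = 3s (Ksp is small, so little additional dissolves).
Ksp ≈ 0.045 × (3s)^3
s = 1.7 x 10^-4 M
Check: s = 1.7 x 10^-4 ≪ 0.045, so the approximation is valid.

1.7e-4 M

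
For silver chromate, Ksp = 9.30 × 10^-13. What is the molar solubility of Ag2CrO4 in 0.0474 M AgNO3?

Ag2CrO4(s) <=> 2 Ag^+(aq) + CrO4^2-(aq)
Ksp = [Ag^+]^2[CrO4^2-]
Let s be the molar solubility in this solution. [Ag^+] = 0.0474 + 2s ≈ 0.0474, [CrO4^2-] = s (since Ag^+ from AgNO3 dominates).
Ksp ≈ (0.0474)^2 × s
s = 4.14 × 10^-10 M
Check: 2s = 8.3 × 10^-10 ≪ 0.0474, so the approximation is valid.

s ≈ 4.14 x 10^-10 M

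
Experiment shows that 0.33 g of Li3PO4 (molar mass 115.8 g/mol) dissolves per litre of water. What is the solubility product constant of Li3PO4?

Molar solubility s = (3.3 × 10^-1 g/L) / (115.8 g/mol) = 2.85 × 10^-3 M.
Li3PO4(s) <=> 3 Li^+ + PO4^3-
If s mol/L of Li3PO4 dissolves, [Li^+] = 3s and [PO4^3-] = s.
Ksp = [Li^+]^3[PO4^3-]
So Ksp = (3s)^3 × s = 27s^4
Ksp = 27 × (2.85 × 10^-3)^4 = 1.8 × 10^-9

1.8 × 10^-9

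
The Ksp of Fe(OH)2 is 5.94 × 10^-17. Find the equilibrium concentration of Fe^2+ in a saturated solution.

2.46 × 10^-6 M

Fe(OH)2(s) ⇌ Fe^2+(aq) + 2 OH^-(aq)
Ksp = [Fe^2+][OH^-]^2
With molar solubility s: [Fe^2+] = s, [OH^-] = 2s.
Substituting: Ksp = s(2s)^2 = 4s^3
Solving, s = (5.94 × 10^-17/4)^(1/3) = 2.458 x 10^-6 M
[Fe^2+] = s = 2.46 x 10^-6 M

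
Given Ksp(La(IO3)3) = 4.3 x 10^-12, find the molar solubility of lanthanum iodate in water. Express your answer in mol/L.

La(IO3)3(s) ⇌ La^3+(aq) + 3 IO3^-(aq)
Ksp = [La^3+][IO3^-]^3
With molar solubility s: [La^3+] = s, [IO3^-] = 3s.
Substituting: Ksp = s(3s)^3 = 27s^4
s^4 = 4.3 x 10^-12 / 27, so s = 6.3 × 10^-4 M

s ≈ 6.3e-4 M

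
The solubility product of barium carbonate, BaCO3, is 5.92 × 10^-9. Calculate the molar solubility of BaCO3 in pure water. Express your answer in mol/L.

s = 7.69 × 10^-5 M

BaCO3(s) ⇌ Ba^2+ + CO3^2-
Ksp = [Ba^2+][CO3^2-]
With molar solubility s: [Ba^2+] = s, [CO3^2-] = s.
Ksp = s × s = s^2
s = (5.92 × 10^-9)^(1/2) = 7.69 × 10^-5 M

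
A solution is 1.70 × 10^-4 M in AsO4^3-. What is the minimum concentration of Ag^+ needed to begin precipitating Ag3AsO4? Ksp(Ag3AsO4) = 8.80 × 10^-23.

Ag3AsO4(s) ⇌ 3 Ag^+(aq) + AsO4^3-(aq)
Ksp = [Ag^+]^3[AsO4^3-]
Precipitation begins when Q = Ksp. With [AsO4^3-] = 1.70 × 10^-4 M:
8.80 × 10^-23 = (1.70 × 10^-4) × [Ag^+]^3
[Ag^+] = (8.80 × 10^-23 / 1.70 × 10^-4)^(1/3) = 8.03 × 10^-7 M

[Ag^+] = 8.03 × 10^-7 M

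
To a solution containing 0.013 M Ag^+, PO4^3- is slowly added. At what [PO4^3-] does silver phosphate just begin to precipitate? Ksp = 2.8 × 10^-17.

[PO4^3-] = 1.3 × 10^-11 M

Ag3PO4(s) ⇌ 3 Ag^+(aq) + PO4^3-(aq)
Ksp = [Ag^+]^3[PO4^3-]
Precipitation begins when Q = Ksp. With [Ag^+] = 0.013 M:
2.8 × 10^-17 = (0.013)^3 × [PO4^3-]
[PO4^3-] = (2.8 × 10^-17 / 2.20 × 10^-6) = 1.3 x 10^-11 M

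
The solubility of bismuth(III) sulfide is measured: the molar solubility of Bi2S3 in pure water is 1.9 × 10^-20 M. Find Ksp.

Bi2S3(s) ⇌ 2 Bi^3+ + 3 S^2-
For each mole of Bi2S3 that dissolves: [Bi^3+] = 2s, [S^2-] = 3s.
Ksp = [Bi^3+]^2[S^2-]^3
Ksp = (2s)^2(3s)^3 = 108s^5
Ksp = 108 × (1.9 x 10^-20)^5 = 2.7 × 10^-97

2.7 × 10^-97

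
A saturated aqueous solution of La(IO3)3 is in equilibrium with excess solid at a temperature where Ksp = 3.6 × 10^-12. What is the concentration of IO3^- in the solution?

La(IO3)3(s) ⇌ La^3+(aq) + 3 IO3^-(aq)
Ksp = [La^3+][IO3^-]^3
For each mole of La(IO3)3 that dissolves: [La^3+] = s, [IO3^-] = 3s.
Substituting: Ksp = s(3s)^3 = 27s^4
Solving, s = (3.6 × 10^-12/27)^(1/4) = 6.04 × 10^-4 M
[IO3^-] = 3s = 1.8 × 10^-3 M

1.8 x 10^-3 M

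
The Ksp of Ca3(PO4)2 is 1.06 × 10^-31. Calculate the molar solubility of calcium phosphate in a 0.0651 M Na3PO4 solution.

s ≈ 9.75 x 10^-11 M

Ca3(PO4)2(s) ⇌ 3 Ca^2+ + 2 PO4^3-
Ksp = [Ca^2+]^3[PO4^3-]^2
If s mol/L dissolves here, [Ca^2+] = 3s, [PO4^3-] = 0.0651 + 2s ≈ 0.0651 (since PO4^3- from Na3PO4 dominates).
Ksp ≈ (3s)^3 × (0.0651)^2
s = 9.75 × 10^-11 M
Check: 2s = 1.9 x 10^-10 ≪ 0.0651, so the approximation is valid.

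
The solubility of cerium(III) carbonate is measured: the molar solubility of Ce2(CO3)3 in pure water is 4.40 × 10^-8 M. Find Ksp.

1.78 × 10^-35

Ce2(CO3)3(s) ⇌ 2 Ce^3+ + 3 CO3^2-
For each mole of Ce2(CO3)3 that dissolves: [Ce^3+] = 2s, [CO3^2-] = 3s.
Ksp = [Ce^3+]^2[CO3^2-]^3
Ksp = (2s)^2(3s)^3 = 108s^5
Ksp = 108 × (4.40 x 10^-8)^5 = 1.78 x 10^-35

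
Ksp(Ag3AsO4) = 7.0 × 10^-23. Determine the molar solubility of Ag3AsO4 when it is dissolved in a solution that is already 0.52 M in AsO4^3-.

s = 1.7e-8 M

Ag3AsO4(s) ⇌ 3 Ag^+(aq) + AsO4^3-(aq)
Ksp = [Ag^+]^3[AsO4^3-]
If s mol/L dissolves here, [Ag^+] = 3s, [AsO4^3-] = 0.52 + s ≈ 0.52 (Ksp is small, so little additional dissolves).
Ksp ≈ (3s)^3 × 0.52
s = 1.7 × 10^-8 M
Check: s = 1.7 x 10^-8 ≪ 0.52, so the approximation is valid.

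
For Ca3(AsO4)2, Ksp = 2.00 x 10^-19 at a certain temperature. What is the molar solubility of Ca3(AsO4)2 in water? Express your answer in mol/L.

Ca3(AsO4)2(s) <=> 3 Ca^2+ + 2 AsO4^3-
Ksp = [Ca^2+]^3[AsO4^3-]^2
Let s = molar solubility. Then [Ca^2+] = 3s and [AsO4^3-] = 2s.
Substituting: Ksp = (3s)^3(2s)^2 = 108s^5
s = (2.00 x 10^-19 / 108)^(1/5) = 7.14 × 10^-5 M

7.14 × 10^-5 M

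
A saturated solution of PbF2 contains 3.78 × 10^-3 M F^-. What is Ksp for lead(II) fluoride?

PbF2(s) ⇌ Pb^2+(aq) + 2 F^-(aq)
Stoichiometry gives [Pb^2+] = (1/2)[F^-] = 1.890 × 10^-3 M.
Ksp = [Pb^2+][F^-]^2
Ksp = 1.890 × 10^-3 × (3.78 × 10^-3)^2 = 2.70 × 10^-8

Ksp = 2.70 × 10^-8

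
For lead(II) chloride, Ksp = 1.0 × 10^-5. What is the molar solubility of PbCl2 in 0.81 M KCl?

PbCl2(s) ⇌ Pb^2+(aq) + 2 Cl^-(aq)
Ksp = [Pb^2+][Cl^-]^2
If s mol/L dissolves here, [Pb^2+] = s, [Cl^-] = 0.81 + 2s ≈ 0.81 (Ksp is small, so little additional dissolves).
Ksp ≈ s × (0.81)^2
s = 1.5 × 10^-5 M
Check: 2s = 3.0 x 10^-5 ≪ 0.81, so the approximation is valid.

s ≈ 1.5e-5 M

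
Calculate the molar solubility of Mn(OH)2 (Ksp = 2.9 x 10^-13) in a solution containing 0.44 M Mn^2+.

Mn(OH)2(s) <=> Mn^2+(aq) + 2 OH^-(aq)
Ksp = [Mn^2+][OH^-]^2
Let s be the molar solubility in this solution. [Mn^2+] = 0.44 + s ≈ 0.44, [OH^-] = 2s (Ksp is small, so little additional dissolves).
Ksp ≈ 0.44 × (2s)^2
s = 4.1 × 10^-7 M
Check: s = 4.1 × 10^-7 ≪ 0.44, so the approximation is valid.

4.1 × 10^-7 M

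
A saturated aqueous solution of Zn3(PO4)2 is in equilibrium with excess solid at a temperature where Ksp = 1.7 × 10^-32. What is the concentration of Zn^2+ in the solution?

5.2e-7 M

Zn3(PO4)2(s) ⇌ 3 Zn^2+(aq) + 2 PO4^3-(aq)
Ksp = [Zn^2+]^3[PO4^3-]^2
If s mol/L of Zn3(PO4)2 dissolves, [Zn^2+] = 3s and [PO4^3-] = 2s.
So Ksp = (3s)^3 × (2s)^2 = 108s^5
s = (1.7 × 10^-32 / 108)^(1/5) = 1.74 × 10^-7 M
[Zn^2+] = 3s = 5.2 × 10^-7 M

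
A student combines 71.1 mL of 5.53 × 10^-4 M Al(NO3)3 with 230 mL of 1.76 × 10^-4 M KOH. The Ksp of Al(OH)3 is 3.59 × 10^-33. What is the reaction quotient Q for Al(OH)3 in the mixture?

3.17 × 10^-16

Total volume = 71.1 + 230 = 301.1 mL.
[Al^3+] = 5.53 x 10^-4 × (71.1/301.1) = 1.306 × 10^-4 M
[OH^-] = 1.76 × 10^-4 × (230/301.1) = 1.344 x 10^-4 M
Al(OH)3(s) ⇌ Al^3+(aq) + 3 OH^-(aq), so Q = [Al^3+][OH^-]^3
Q = (1.306 x 10^-4)(1.344 x 10^-4)^3 = 3.17 × 10^-16
Q > Ksp, so Al(OH)3 will precipitate.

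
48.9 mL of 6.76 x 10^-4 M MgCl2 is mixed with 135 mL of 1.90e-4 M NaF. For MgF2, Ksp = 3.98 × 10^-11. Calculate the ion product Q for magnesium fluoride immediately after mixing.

Q = 3.50 × 10^-12

Total volume = 48.9 + 135 = 183.9 mL.
[Mg^2+] = 6.76 × 10^-4 × (48.9/183.9) = 1.798 × 10^-4 M
[F^-] = 1.90 x 10^-4 × (135/183.9) = 1.395 × 10^-4 M
MgF2(s) ⇌ Mg^2+(aq) + 2 F^-(aq), so Q = [Mg^2+][F^-]^2
Q = (1.798 x 10^-4)(1.395 x 10^-4)^2 = 3.50 × 10^-12
Q < Ksp, so no precipitate of MgF2 forms.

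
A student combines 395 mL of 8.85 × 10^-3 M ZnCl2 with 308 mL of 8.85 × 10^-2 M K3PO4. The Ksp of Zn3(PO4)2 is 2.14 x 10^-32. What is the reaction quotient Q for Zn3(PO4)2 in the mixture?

Total volume = 395 + 308 = 703 mL.
[Zn^2+] = 8.85 × 10^-3 × (395/703) = 4.973 x 10^-3 M
[PO4^3-] = 8.85 × 10^-2 × (308/703) = 3.877 x 10^-2 M
Zn3(PO4)2(s) ⇌ 3 Zn^2+(aq) + 2 PO4^3-(aq), so Q = [Zn^2+]^3[PO4^3-]^2
Q = (4.973 × 10^-3)^3(3.877 x 10^-2)^2 = 1.85 x 10^-10
Q > Ksp, so Zn3(PO4)2 will precipitate.

Q = 1.85e-10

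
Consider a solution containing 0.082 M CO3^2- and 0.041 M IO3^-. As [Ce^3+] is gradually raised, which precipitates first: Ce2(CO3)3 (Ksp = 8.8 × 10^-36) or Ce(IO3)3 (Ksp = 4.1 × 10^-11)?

Ce2(CO3)3

Precipitation of each salt starts when its ion product equals its Ksp.
For Ce2(CO3)3: 8.8 × 10^-36 = (0.082)^3 × [Ce^3+]^2  ⇒  [Ce^3+] = 1.3 x 10^-16 M.
For Ce(IO3)3: 4.1 × 10^-11 = (0.041)^3 × [Ce^3+]  ⇒  [Ce^3+] = 5.9 x 10^-7 M.
The salt with the lower threshold [Ce^3+] precipitates first: Ce2(CO3)3.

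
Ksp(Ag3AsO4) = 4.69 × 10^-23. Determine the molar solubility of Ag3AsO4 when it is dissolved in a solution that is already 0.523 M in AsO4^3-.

s = 1.49 × 10^-8 M

Ag3AsO4(s) ⇌ 3 Ag^+ + AsO4^3-
Ksp = [Ag^+]^3[AsO4^3-]
Let s be the molar solubility in this solution. [Ag^+] = 3s, [AsO4^3-] = 0.523 + s ≈ 0.523 (since the AsO4^3- already present dominates).
Ksp ≈ (3s)^3 × 0.523
s = 1.49 x 10^-8 M
Check: s = 1.5 × 10^-8 ≪ 0.523, so the approximation is valid.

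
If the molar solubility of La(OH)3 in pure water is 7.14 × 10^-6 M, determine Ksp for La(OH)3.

La(OH)3(s) <=> La^3+(aq) + 3 OH^-(aq)
Let s = molar solubility. Then [La^3+] = s and [OH^-] = 3s.
Ksp = [La^3+][OH^-]^3
Ksp = s(3s)^3 = 27s^4
With s = 7.14 x 10^-6: Ksp = 7.02 × 10^-20

7.02 × 10^-20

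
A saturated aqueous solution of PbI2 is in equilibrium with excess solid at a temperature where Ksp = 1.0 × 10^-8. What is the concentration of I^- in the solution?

PbI2(s) <=> Pb^2+(aq) + 2 I^-(aq)
Ksp = [Pb^2+][I^-]^2
If s mol/L of PbI2 dissolves, [Pb^2+] = s and [I^-] = 2s.
So Ksp = s × (2s)^2 = 4s^3
Solving, s = (1.0 × 10^-8/4)^(1/3) = 1.36 × 10^-3 M
[I^-] = 2s = 2.7 × 10^-3 M

[I^-] = 2.7 × 10^-3 M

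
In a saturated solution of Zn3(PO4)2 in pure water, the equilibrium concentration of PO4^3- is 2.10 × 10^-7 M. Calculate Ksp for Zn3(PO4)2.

1.38 × 10^-33

Zn3(PO4)2(s) ⇌ 3 Zn^2+ + 2 PO4^3-
Stoichiometry gives [Zn^2+] = (3/2)[PO4^3-] = 3.150 x 10^-7 M.
Ksp = [Zn^2+]^3[PO4^3-]^2
Ksp = (3.150 x 10^-7)^3 × (2.10 x 10^-7)^2 = 1.38 × 10^-33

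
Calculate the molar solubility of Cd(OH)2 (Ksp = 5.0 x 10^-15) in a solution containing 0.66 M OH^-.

1.1e-14 M

Cd(OH)2(s) ⇌ Cd^2+(aq) + 2 OH^-(aq)
Ksp = [Cd^2+][OH^-]^2
Let s = moles of Cd(OH)2 that dissolve per litre. [Cd^2+] = s, [OH^-] = 0.66 + 2s ≈ 0.66 (Ksp is small, so little additional dissolves).
Ksp ≈ s × (0.66)^2
s = 1.1 x 10^-14 M
Check: 2s = 2.3 x 10^-14 ≪ 0.66, so the approximation is valid.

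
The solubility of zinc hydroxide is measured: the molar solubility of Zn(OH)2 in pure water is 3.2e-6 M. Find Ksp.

Zn(OH)2(s) ⇌ Zn^2+ + 2 OH^-
If s mol/L of Zn(OH)2 dissolves, [Zn^2+] = s and [OH^-] = 2s.
Ksp = [Zn^2+][OH^-]^2
Ksp = s(2s)^2 = 4s^3
With s = 3.2 × 10^-6: Ksp = 1.3 x 10^-16

1.3 × 10^-16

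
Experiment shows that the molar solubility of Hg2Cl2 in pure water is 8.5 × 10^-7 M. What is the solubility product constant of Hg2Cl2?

Hg2Cl2(s) ⇌ Hg2^2+(aq) + 2 Cl^-(aq)
For each mole of Hg2Cl2 that dissolves: [Hg2^2+] = s, [Cl^-] = 2s.
Ksp = [Hg2^2+][Cl^-]^2
Substituting: Ksp = s(2s)^2 = 4s^3
With s = 8.5 × 10^-7: Ksp = 2.5 x 10^-18

2.5e-18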